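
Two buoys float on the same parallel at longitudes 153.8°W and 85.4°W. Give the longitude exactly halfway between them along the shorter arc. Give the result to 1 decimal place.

119.6°W

Signed shortest Δλ from -153.8° to -85.4° is +68.4°.
Midpoint longitude = -153.8° + (+68.4°)/2 = -153.8° + 34.2° = -119.6°.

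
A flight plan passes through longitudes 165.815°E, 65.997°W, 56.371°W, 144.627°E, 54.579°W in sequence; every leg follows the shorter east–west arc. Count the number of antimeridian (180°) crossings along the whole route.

3

Leg 1: +165.815° → -65.997°, shortest Δλ = 128.188° (east) — crosses 180°.
Leg 2: -65.997° → -56.371°, shortest Δλ = 9.626° (east) — does not cross 180°.
Leg 3: -56.371° → +144.627°, shortest Δλ = -159.002° (west) — crosses 180°.
Leg 4: +144.627° → -54.579°, shortest Δλ = 160.794° (east) — crosses 180°.
Total crossings: 3.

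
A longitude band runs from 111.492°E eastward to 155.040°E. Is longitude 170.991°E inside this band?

No

Band width going east from +111.492° to +155.040°: ((155.040 − 111.492) mod 360) = 43.548°.
Offset of +170.991° east of the west edge: ((170.991 − 111.492) mod 360) = 59.499°.
59.499° > 43.548° ⇒ outside.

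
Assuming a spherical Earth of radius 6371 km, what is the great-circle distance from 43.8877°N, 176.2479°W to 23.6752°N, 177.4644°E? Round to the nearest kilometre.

Δλ = 177.4644 − -176.2479 = 353.7123°; wrapped into (−180°, 180°]: -6.2877°.
Δφ = 23.6752 − 43.8877 = -20.2125°.
a = sin²(Δφ/2) + cos φ₁ · cos φ₂ · sin²(Δλ/2) = 0.032776.
c = 2·atan2(√a, √(1−a)) = 0.36409 rad → d = 6371·c ≈ 2319.64 km.

2320 km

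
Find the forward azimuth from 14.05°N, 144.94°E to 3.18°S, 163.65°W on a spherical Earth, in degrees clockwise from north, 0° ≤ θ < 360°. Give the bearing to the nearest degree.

105°

Δλ = -163.65 − 144.94 = -308.59°; wrapped into (−180°, 180°]: 51.41°.
θ = atan2( sin Δλ · cos φ₂ , cos φ₁ · sin φ₂ − sin φ₁ · cos φ₂ · cos Δλ )
  = atan2(0.78043, -0.20501) = 104.718° → normalised to [0°, 360°): 104.718°.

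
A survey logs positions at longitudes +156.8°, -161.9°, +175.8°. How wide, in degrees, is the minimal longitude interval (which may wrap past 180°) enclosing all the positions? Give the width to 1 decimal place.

Sort the longitudes: -161.9°, +156.8°, +175.8°.
Eastward gaps between consecutive values (wrapping around): 318.7°, 19.0°, 22.3°.
Largest gap = 318.7° ⇒ minimal covering band is its complement: 360° − 318.7° = 41.3°.
Band runs from +156.8° eastward to -161.9°, crossing the antimeridian.

41.3°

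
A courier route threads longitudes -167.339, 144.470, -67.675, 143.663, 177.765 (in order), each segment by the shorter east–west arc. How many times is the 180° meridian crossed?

3

Leg 1: -167.339° → +144.470°, shortest Δλ = -48.191° (west) — crosses 180°.
Leg 2: +144.470° → -67.675°, shortest Δλ = 147.855° (east) — crosses 180°.
Leg 3: -67.675° → +143.663°, shortest Δλ = -148.662° (west) — crosses 180°.
Leg 4: +143.663° → +177.765°, shortest Δλ = 34.102° (east) — does not cross 180°.
Total crossings: 3.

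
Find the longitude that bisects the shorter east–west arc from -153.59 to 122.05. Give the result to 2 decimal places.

+164.23°

Signed shortest Δλ from -153.59° to +122.05° is -84.36°.
Midpoint longitude = -153.59° + (-84.36°)/2 = -153.59° − 42.18° = -195.77°.
Normalise into (−180°, 180°]: +164.23°.
(The naïve average (-153.59 + +122.05)/2 = -15.77° is on the wrong side of the globe.)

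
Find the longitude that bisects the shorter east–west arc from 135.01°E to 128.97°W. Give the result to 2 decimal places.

176.98°W

Signed shortest Δλ from +135.01° to -128.97° is +96.02°.
Midpoint longitude = +135.01° + (+96.02°)/2 = +135.01° + 48.01° = +183.02°.
Normalise into (−180°, 180°]: -176.98°.
(The naïve average (+135.01 + -128.97)/2 = 3.02° is on the wrong side of the globe.)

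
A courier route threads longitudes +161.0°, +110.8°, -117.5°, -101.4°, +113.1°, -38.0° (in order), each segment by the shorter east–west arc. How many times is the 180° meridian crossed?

2

Leg 1: +161.0° → +110.8°, shortest Δλ = -50.2° (west) — does not cross 180°.
Leg 2: +110.8° → -117.5°, shortest Δλ = 131.7° (east) — crosses 180°.
Leg 3: -117.5° → -101.4°, shortest Δλ = 16.1° (east) — does not cross 180°.
Leg 4: -101.4° → +113.1°, shortest Δλ = -145.5° (west) — crosses 180°.
Leg 5: +113.1° → -38.0°, shortest Δλ = -151.1° (west) — does not cross 180°.
Total crossings: 2.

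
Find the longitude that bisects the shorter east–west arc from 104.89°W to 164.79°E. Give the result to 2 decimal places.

150.05°W

Signed shortest Δλ from -104.89° to +164.79° is -90.32°.
Midpoint longitude = -104.89° + (-90.32°)/2 = -104.89° − 45.16° = -150.05°.
(The naïve average (-104.89 + +164.79)/2 = 29.95° is on the wrong side of the globe.)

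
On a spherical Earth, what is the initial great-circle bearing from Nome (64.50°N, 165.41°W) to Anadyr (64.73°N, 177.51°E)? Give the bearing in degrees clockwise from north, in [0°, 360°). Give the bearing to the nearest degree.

Δλ = 177.51 − -165.41 = 342.92°; wrapped into (−180°, 180°]: -17.08°.
θ = atan2( sin Δλ · cos φ₂ , cos φ₁ · sin φ₂ − sin φ₁ · cos φ₂ · cos Δλ )
  = atan2(-0.12538, 0.02101) = -80.488° → normalised to [0°, 360°): 279.512°.

280°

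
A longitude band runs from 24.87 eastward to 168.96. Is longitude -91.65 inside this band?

Band width going east from +24.87° to +168.96°: ((168.96 − 24.87) mod 360) = 144.09°.
Offset of -91.65° east of the west edge: ((-91.65 − 24.87) mod 360) = 243.48°.
243.48° > 144.09° ⇒ outside.

No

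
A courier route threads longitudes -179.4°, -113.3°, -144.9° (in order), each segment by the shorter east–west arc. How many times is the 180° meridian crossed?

Leg 1: -179.4° → -113.3°, shortest Δλ = 66.1° (east) — does not cross 180°.
Leg 2: -113.3° → -144.9°, shortest Δλ = -31.6° (west) — does not cross 180°.
Total crossings: 0.

0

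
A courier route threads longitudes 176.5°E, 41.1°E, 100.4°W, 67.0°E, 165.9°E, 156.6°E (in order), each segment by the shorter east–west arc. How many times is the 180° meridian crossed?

Leg 1: +176.5° → +41.1°, shortest Δλ = -135.4° (west) — does not cross 180°.
Leg 2: +41.1° → -100.4°, shortest Δλ = -141.5° (west) — does not cross 180°.
Leg 3: -100.4° → +67.0°, shortest Δλ = 167.4° (east) — does not cross 180°.
Leg 4: +67.0° → +165.9°, shortest Δλ = 98.9° (east) — does not cross 180°.
Leg 5: +165.9° → +156.6°, shortest Δλ = -9.3° (west) — does not cross 180°.
Total crossings: 0.

0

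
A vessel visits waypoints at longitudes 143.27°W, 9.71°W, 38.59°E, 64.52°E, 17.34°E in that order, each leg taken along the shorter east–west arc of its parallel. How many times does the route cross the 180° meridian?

Leg 1: -143.27° → -9.71°, shortest Δλ = 133.56° (east) — does not cross 180°.
Leg 2: -9.71° → +38.59°, shortest Δλ = 48.3° (east) — does not cross 180°.
Leg 3: +38.59° → +64.52°, shortest Δλ = 25.93° (east) — does not cross 180°.
Leg 4: +64.52° → +17.34°, shortest Δλ = -47.18° (west) — does not cross 180°.
Total crossings: 0.

0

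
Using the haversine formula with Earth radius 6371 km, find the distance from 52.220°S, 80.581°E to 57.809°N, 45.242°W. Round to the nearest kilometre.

Δλ = -45.242 − 80.581 = -125.823°.
Δφ = 57.809 − -52.220 = 110.029°.
a = sin²(Δφ/2) + cos φ₁ · cos φ₂ · sin²(Δλ/2) = 0.929946.
c = 2·atan2(√a, √(1−a)) = 2.60586 rad → d = 6371·c ≈ 16601.91 km.

16602 km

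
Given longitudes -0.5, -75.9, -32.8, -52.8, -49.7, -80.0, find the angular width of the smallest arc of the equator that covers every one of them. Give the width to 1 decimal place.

Sort the longitudes: -80.0°, -75.9°, -52.8°, -49.7°, -32.8°, -0.5°.
Eastward gaps between consecutive values (wrapping around): 4.1°, 23.1°, 3.1°, 16.9°, 32.3°, 280.5°.
Largest gap = 280.5° ⇒ minimal covering band is its complement: 360° − 280.5° = 79.5°.
Band runs from -80.0° eastward to -0.5°.

79.5°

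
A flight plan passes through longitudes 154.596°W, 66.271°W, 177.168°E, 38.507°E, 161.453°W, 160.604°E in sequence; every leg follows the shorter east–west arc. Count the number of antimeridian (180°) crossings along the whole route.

3

Leg 1: -154.596° → -66.271°, shortest Δλ = 88.325° (east) — does not cross 180°.
Leg 2: -66.271° → +177.168°, shortest Δλ = -116.561° (west) — crosses 180°.
Leg 3: +177.168° → +38.507°, shortest Δλ = -138.661° (west) — does not cross 180°.
Leg 4: +38.507° → -161.453°, shortest Δλ = 160.04° (east) — crosses 180°.
Leg 5: -161.453° → +160.604°, shortest Δλ = -37.943° (west) — crosses 180°.
Total crossings: 3.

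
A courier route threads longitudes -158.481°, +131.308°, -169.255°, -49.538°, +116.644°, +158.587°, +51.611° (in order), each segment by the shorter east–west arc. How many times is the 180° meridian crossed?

2

Leg 1: -158.481° → +131.308°, shortest Δλ = -70.211° (west) — crosses 180°.
Leg 2: +131.308° → -169.255°, shortest Δλ = 59.437° (east) — crosses 180°.
Leg 3: -169.255° → -49.538°, shortest Δλ = 119.717° (east) — does not cross 180°.
Leg 4: -49.538° → +116.644°, shortest Δλ = 166.182° (east) — does not cross 180°.
Leg 5: +116.644° → +158.587°, shortest Δλ = 41.943° (east) — does not cross 180°.
Leg 6: +158.587° → +51.611°, shortest Δλ = -106.976° (west) — does not cross 180°.
Total crossings: 2.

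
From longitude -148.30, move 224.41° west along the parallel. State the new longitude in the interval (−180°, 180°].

Start at -148.30°; shift −224.41° → -372.71°.
-372.71° lies outside (−180°, 180°]; add 360° → -12.71°.

-12.71°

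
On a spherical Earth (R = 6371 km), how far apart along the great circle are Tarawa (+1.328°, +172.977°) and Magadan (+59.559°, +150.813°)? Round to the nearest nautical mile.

Δλ = 150.813 − 172.977 = -22.164°.
Δφ = 59.559 − 1.328 = 58.231°.
a = sin²(Δφ/2) + cos φ₁ · cos φ₂ · sin²(Δλ/2) = 0.255466.
c = 2·atan2(√a, √(1−a)) = 1.05977 rad → d = 6371·c ≈ 6751.83 km ≈ 3645.69 nmi.

3646 nmi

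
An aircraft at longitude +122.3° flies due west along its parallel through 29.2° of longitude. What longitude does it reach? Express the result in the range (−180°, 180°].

Start at +122.3°; shift −29.2° → +93.1°.
+93.1° already lies in (−180°, 180°].

+93.1°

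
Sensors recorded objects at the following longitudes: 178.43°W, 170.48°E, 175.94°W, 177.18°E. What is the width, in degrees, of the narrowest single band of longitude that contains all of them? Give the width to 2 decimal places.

Sort the longitudes: -178.43°, -175.94°, +170.48°, +177.18°.
Eastward gaps between consecutive values (wrapping around): 2.49°, 346.42°, 6.70°, 4.39°.
Largest gap = 346.42° ⇒ minimal covering band is its complement: 360° − 346.42° = 13.58°.
Band runs from +170.48° eastward to -175.94°, crossing the antimeridian.

13.58°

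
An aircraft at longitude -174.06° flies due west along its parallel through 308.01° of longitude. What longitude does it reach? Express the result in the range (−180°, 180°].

Start at -174.06°; shift −308.01° → -482.07°.
-482.07° lies outside (−180°, 180°]; add 360° → -122.07°.

-122.07°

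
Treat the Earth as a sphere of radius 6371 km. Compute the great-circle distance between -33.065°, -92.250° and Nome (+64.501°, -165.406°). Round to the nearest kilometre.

12545 km

Δλ = -165.406 − -92.250 = -73.156°.
Δφ = 64.501 − -33.065 = 97.566°.
a = sin²(Δφ/2) + cos φ₁ · cos φ₂ · sin²(Δλ/2) = 0.693952.
c = 2·atan2(√a, √(1−a)) = 1.96915 rad → d = 6371·c ≈ 12545.47 km.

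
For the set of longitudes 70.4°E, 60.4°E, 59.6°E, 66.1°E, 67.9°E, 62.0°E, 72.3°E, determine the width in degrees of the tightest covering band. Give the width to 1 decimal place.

12.7°

Sort the longitudes: +59.6°, +60.4°, +62.0°, +66.1°, +67.9°, +70.4°, +72.3°.
Eastward gaps between consecutive values (wrapping around): 0.8°, 1.6°, 4.1°, 1.8°, 2.5°, 1.9°, 347.3°.
Largest gap = 347.3° ⇒ minimal covering band is its complement: 360° − 347.3° = 12.7°.
Band runs from +59.6° eastward to +72.3°.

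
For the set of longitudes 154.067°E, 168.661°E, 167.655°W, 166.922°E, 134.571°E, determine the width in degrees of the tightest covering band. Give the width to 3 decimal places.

Sort the longitudes: -167.655°, +134.571°, +154.067°, +166.922°, +168.661°.
Eastward gaps between consecutive values (wrapping around): 302.226°, 19.496°, 12.855°, 1.739°, 23.684°.
Largest gap = 302.226° ⇒ minimal covering band is its complement: 360° − 302.226° = 57.774°.
Band runs from +134.571° eastward to -167.655°, crossing the antimeridian.

57.774°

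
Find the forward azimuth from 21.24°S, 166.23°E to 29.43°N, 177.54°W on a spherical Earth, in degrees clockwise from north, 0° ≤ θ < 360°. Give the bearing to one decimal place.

17.7°

Δλ = -177.54 − 166.23 = -343.77°; wrapped into (−180°, 180°]: 16.23°.
θ = atan2( sin Δλ · cos φ₂ , cos φ₁ · sin φ₂ − sin φ₁ · cos φ₂ · cos Δλ )
  = atan2(0.24343, 0.76093) = 17.740° → normalised to [0°, 360°): 17.740°.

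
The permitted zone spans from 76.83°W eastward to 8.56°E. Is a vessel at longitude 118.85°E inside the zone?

Band width going east from -76.83° to +8.56°: ((8.56 − -76.83) mod 360) = 85.39°.
Offset of +118.85° east of the west edge: ((118.85 − -76.83) mod 360) = 195.68°.
195.68° > 85.39° ⇒ outside.

No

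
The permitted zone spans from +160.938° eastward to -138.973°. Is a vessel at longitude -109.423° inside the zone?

Band width going east from +160.938° to -138.973°: ((-138.973 − 160.938) mod 360) = 60.089°.
Offset of -109.423° east of the west edge: ((-109.423 − 160.938) mod 360) = 89.639°.
89.639° > 60.089° ⇒ outside.

No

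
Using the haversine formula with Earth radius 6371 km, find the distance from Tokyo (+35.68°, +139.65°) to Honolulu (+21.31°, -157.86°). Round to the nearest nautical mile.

Δλ = -157.86 − 139.65 = -297.51°; wrapped into (−180°, 180°]: 62.49°.
Δφ = 21.31 − 35.68 = -14.37°.
a = sin²(Δφ/2) + cos φ₁ · cos φ₂ · sin²(Δλ/2) = 0.219245.
c = 2·atan2(√a, √(1−a)) = 0.97459 rad → d = 6371·c ≈ 6209.10 km ≈ 3352.65 nmi.

3353 nmi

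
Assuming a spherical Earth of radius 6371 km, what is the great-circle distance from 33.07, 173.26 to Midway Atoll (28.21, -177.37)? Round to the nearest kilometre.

1046 km

Δλ = -177.37 − 173.26 = -350.63°; wrapped into (−180°, 180°]: 9.37°.
Δφ = 28.21 − 33.07 = -4.86°.
a = sin²(Δφ/2) + cos φ₁ · cos φ₂ · sin²(Δλ/2) = 0.006724.
c = 2·atan2(√a, √(1−a)) = 0.16419 rad → d = 6371·c ≈ 1046.03 km.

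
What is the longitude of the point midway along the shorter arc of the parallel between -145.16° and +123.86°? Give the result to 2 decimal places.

Signed shortest Δλ from -145.16° to +123.86° is -90.98°.
Midpoint longitude = -145.16° + (-90.98°)/2 = -145.16° − 45.49° = -190.65°.
Normalise into (−180°, 180°]: +169.35°.
(The naïve average (-145.16 + +123.86)/2 = -10.65° is on the wrong side of the globe.)

+169.35°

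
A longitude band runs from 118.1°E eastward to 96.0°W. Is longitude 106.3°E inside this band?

No

Band width going east from +118.1° to -96.0°: ((-96.0 − 118.1) mod 360) = 145.9°.
Offset of +106.3° east of the west edge: ((106.3 − 118.1) mod 360) = 348.2°.
348.2° > 145.9° ⇒ outside.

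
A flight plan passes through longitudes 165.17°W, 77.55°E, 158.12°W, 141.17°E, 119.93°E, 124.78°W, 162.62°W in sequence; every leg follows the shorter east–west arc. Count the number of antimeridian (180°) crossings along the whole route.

Leg 1: -165.17° → +77.55°, shortest Δλ = -117.28° (west) — crosses 180°.
Leg 2: +77.55° → -158.12°, shortest Δλ = 124.33° (east) — crosses 180°.
Leg 3: -158.12° → +141.17°, shortest Δλ = -60.71° (west) — crosses 180°.
Leg 4: +141.17° → +119.93°, shortest Δλ = -21.24° (west) — does not cross 180°.
Leg 5: +119.93° → -124.78°, shortest Δλ = 115.29° (east) — crosses 180°.
Leg 6: -124.78° → -162.62°, shortest Δλ = -37.84° (west) — does not cross 180°.
Total crossings: 4.

4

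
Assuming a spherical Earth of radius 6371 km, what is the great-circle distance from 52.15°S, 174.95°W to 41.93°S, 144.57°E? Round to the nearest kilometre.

3221 km

Δλ = 144.57 − -174.95 = 319.52°; wrapped into (−180°, 180°]: -40.48°.
Δφ = -41.93 − -52.15 = 10.22°.
a = sin²(Δφ/2) + cos φ₁ · cos φ₂ · sin²(Δλ/2) = 0.062568.
c = 2·atan2(√a, √(1−a)) = 0.50564 rad → d = 6371·c ≈ 3221.44 km.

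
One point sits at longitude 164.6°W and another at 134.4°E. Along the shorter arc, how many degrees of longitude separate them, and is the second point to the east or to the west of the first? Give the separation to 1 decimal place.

Raw difference: 134.4 − -164.6 = 299.0°.
Normalise into (−180°, 180°]: 299.0° − 360° = -61.0°.
Negative ⇒ the second point lies to the west; separation 61.0°.

61.0° west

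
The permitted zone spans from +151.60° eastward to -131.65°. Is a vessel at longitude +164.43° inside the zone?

Yes

Band width going east from +151.60° to -131.65°: ((-131.65 − 151.60) mod 360) = 76.75°.
Offset of +164.43° east of the west edge: ((164.43 − 151.60) mod 360) = 12.83°.
12.83° ≤ 76.75° ⇒ inside.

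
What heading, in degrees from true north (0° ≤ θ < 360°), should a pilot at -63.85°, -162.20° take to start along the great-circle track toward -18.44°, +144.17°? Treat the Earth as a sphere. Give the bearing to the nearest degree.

Δλ = 144.17 − -162.20 = 306.37°; wrapped into (−180°, 180°]: -53.63°.
θ = atan2( sin Δλ · cos φ₂ , cos φ₁ · sin φ₂ − sin φ₁ · cos φ₂ · cos Δλ )
  = atan2(-0.76386, 0.36556) = -64.425° → normalised to [0°, 360°): 295.575°.

296°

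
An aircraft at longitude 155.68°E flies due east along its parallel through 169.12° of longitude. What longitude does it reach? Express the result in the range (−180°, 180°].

Start at +155.68°; shift +169.12° → +324.80°.
+324.80° lies outside (−180°, 180°]; subtract 360° → -35.20°.

35.20°W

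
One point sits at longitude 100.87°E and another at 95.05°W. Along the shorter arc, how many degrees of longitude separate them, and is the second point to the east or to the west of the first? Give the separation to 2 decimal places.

Raw difference: -95.05 − 100.87 = -195.92°.
Normalise into (−180°, 180°]: -195.92° + 360° = 164.08°.
Positive ⇒ the second point lies to the east; separation 164.08°.

164.08° east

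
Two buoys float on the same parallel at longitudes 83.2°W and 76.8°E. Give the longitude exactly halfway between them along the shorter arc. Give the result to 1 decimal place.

Signed shortest Δλ from -83.2° to +76.8° is +160.0°.
Midpoint longitude = -83.2° + (+160.0°)/2 = -83.2° + 80.0° = -3.2°.

3.2°W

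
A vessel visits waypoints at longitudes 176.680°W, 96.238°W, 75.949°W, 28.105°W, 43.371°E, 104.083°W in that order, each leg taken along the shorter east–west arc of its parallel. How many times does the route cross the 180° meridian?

0

Leg 1: -176.680° → -96.238°, shortest Δλ = 80.442° (east) — does not cross 180°.
Leg 2: -96.238° → -75.949°, shortest Δλ = 20.289° (east) — does not cross 180°.
Leg 3: -75.949° → -28.105°, shortest Δλ = 47.844° (east) — does not cross 180°.
Leg 4: -28.105° → +43.371°, shortest Δλ = 71.476° (east) — does not cross 180°.
Leg 5: +43.371° → -104.083°, shortest Δλ = -147.454° (west) — does not cross 180°.
Total crossings: 0.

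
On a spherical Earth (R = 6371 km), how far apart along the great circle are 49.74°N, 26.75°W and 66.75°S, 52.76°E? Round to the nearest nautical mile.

7859 nmi

Δλ = 52.76 − -26.75 = 79.51°.
Δφ = -66.75 − 49.74 = -116.49°.
a = sin²(Δφ/2) + cos φ₁ · cos φ₂ · sin²(Δλ/2) = 0.827351.
c = 2·atan2(√a, √(1−a)) = 2.28458 rad → d = 6371·c ≈ 14555.09 km ≈ 7859.12 nmi.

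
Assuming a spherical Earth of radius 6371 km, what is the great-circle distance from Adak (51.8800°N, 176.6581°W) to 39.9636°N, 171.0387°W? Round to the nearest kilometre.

1393 km

Δλ = -171.0387 − -176.6581 = 5.6194°.
Δφ = 39.9636 − 51.8800 = -11.9164°.
a = sin²(Δφ/2) + cos φ₁ · cos φ₂ · sin²(Δλ/2) = 0.011912.
c = 2·atan2(√a, √(1−a)) = 0.21872 rad → d = 6371·c ≈ 1393.46 km.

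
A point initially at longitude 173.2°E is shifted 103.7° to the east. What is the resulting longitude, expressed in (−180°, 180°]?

83.1°W

Start at +173.2°; shift +103.7° → +276.9°.
+276.9° lies outside (−180°, 180°]; subtract 360° → -83.1°.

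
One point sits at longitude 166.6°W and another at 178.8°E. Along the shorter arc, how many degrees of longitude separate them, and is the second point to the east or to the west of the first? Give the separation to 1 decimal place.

Raw difference: 178.8 − -166.6 = 345.4°.
Normalise into (−180°, 180°]: 345.4° − 360° = -14.6°.
Negative ⇒ the second point lies to the west; separation 14.6°.

14.6° west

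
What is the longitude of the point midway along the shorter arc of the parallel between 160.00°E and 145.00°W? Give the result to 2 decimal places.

172.50°W

Signed shortest Δλ from +160.00° to -145.00° is +55.00°.
Midpoint longitude = +160.00° + (+55.00°)/2 = +160.00° + 27.50° = +187.50°.
Normalise into (−180°, 180°]: -172.50°.
(The naïve average (+160.00 + -145.00)/2 = 7.5° is on the wrong side of the globe.)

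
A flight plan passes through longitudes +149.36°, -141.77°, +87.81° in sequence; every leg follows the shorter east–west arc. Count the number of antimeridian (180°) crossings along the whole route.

2

Leg 1: +149.36° → -141.77°, shortest Δλ = 68.87° (east) — crosses 180°.
Leg 2: -141.77° → +87.81°, shortest Δλ = -130.42° (west) — crosses 180°.
Total crossings: 2.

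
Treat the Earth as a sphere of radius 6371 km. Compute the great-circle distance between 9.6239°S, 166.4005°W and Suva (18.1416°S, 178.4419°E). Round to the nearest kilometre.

Δλ = 178.4419 − -166.4005 = 344.8424°; wrapped into (−180°, 180°]: -15.1576°.
Δφ = -18.1416 − -9.6239 = -8.5177°.
a = sin²(Δφ/2) + cos φ₁ · cos φ₂ · sin²(Δλ/2) = 0.021812.
c = 2·atan2(√a, √(1−a)) = 0.29647 rad → d = 6371·c ≈ 1888.78 km.

1889 km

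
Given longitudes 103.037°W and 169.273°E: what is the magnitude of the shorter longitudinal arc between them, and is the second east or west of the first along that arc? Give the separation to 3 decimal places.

87.690° west

Raw difference: 169.273 − -103.037 = 272.31°.
Normalise into (−180°, 180°]: 272.31° − 360° = -87.69°.
Negative ⇒ the second point lies to the west; separation 87.690°.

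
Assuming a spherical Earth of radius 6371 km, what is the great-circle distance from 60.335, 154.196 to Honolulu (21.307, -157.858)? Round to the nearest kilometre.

5710 km

Δλ = -157.858 − 154.196 = -312.054°; wrapped into (−180°, 180°]: 47.946°.
Δφ = 21.307 − 60.335 = -39.028°.
a = sin²(Δφ/2) + cos φ₁ · cos φ₂ · sin²(Δλ/2) = 0.187701.
c = 2·atan2(√a, √(1−a)) = 0.89618 rad → d = 6371·c ≈ 5709.56 km.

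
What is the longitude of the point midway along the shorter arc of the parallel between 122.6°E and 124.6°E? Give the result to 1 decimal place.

123.6°E

Signed shortest Δλ from +122.6° to +124.6° is +2.0°.
Midpoint longitude = +122.6° + (+2.0°)/2 = +122.6° + 1.0° = +123.6°.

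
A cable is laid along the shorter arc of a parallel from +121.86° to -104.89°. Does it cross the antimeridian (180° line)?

Yes

Naïve |-104.89 − 121.86| = 226.75° > 180°, so the shorter arc goes the other way round — across 180°.
Signed shortest Δλ = ((-104.89 − 121.86 + 180) mod 360) − 180 = 133.25°.
Going east by 133.25° from +121.86° passes through 180° before reaching -104.89°.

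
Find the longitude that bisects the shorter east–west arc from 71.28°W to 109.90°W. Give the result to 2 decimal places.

90.59°W

Signed shortest Δλ from -71.28° to -109.90° is -38.62°.
Midpoint longitude = -71.28° + (-38.62°)/2 = -71.28° − 19.31° = -90.59°.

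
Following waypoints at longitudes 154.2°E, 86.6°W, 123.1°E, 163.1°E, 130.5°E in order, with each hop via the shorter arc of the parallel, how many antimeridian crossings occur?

2

Leg 1: +154.2° → -86.6°, shortest Δλ = 119.2° (east) — crosses 180°.
Leg 2: -86.6° → +123.1°, shortest Δλ = -150.3° (west) — crosses 180°.
Leg 3: +123.1° → +163.1°, shortest Δλ = 40.0° (east) — does not cross 180°.
Leg 4: +163.1° → +130.5°, shortest Δλ = -32.6° (west) — does not cross 180°.
Total crossings: 2.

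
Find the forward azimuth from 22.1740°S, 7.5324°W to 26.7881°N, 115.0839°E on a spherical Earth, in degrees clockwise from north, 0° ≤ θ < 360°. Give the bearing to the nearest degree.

Δλ = 115.0839 − -7.5324 = 122.6163°.
θ = atan2( sin Δλ · cos φ₂ , cos φ₁ · sin φ₂ − sin φ₁ · cos φ₂ · cos Δλ )
  = atan2(0.75190, 0.23576) = 72.591° → normalised to [0°, 360°): 72.591°.

73°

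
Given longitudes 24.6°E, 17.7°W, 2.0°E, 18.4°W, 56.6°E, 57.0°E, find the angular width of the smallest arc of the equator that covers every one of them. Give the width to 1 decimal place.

Sort the longitudes: -18.4°, -17.7°, +2.0°, +24.6°, +56.6°, +57.0°.
Eastward gaps between consecutive values (wrapping around): 0.7°, 19.7°, 22.6°, 32.0°, 0.4°, 284.6°.
Largest gap = 284.6° ⇒ minimal covering band is its complement: 360° − 284.6° = 75.4°.
Band runs from -18.4° eastward to +57.0°.

75.4°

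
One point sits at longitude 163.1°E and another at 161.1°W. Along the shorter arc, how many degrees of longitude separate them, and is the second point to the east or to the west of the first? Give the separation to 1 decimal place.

35.8° east

Raw difference: -161.1 − 163.1 = -324.2°.
Normalise into (−180°, 180°]: -324.2° + 360° = 35.8°.
Positive ⇒ the second point lies to the east; separation 35.8°.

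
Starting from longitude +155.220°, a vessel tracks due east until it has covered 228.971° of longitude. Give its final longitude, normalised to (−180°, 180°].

Start at +155.220°; shift +228.971° → +384.191°.
+384.191° lies outside (−180°, 180°]; subtract 360° → +24.191°.

+24.191°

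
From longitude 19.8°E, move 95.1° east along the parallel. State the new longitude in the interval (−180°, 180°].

Start at +19.8°; shift +95.1° → +114.9°.
+114.9° already lies in (−180°, 180°].

114.9°E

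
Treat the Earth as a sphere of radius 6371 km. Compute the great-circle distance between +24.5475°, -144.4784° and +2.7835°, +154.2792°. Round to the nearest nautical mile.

Δλ = 154.2792 − -144.4784 = 298.7576°; wrapped into (−180°, 180°]: -61.2424°.
Δφ = 2.7835 − 24.5475 = -21.7640°.
a = sin²(Δφ/2) + cos φ₁ · cos φ₂ · sin²(Δλ/2) = 0.271360.
c = 2·atan2(√a, √(1−a)) = 1.09586 rad → d = 6371·c ≈ 6981.74 km ≈ 3769.84 nmi.

3770 nmi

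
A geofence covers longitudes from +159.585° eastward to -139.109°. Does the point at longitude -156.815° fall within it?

Yes

Band width going east from +159.585° to -139.109°: ((-139.109 − 159.585) mod 360) = 61.306°.
Offset of -156.815° east of the west edge: ((-156.815 − 159.585) mod 360) = 43.600°.
43.600° ≤ 61.306° ⇒ inside.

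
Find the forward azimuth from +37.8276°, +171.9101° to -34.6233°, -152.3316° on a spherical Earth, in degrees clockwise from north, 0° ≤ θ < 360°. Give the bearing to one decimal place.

150.7°

Δλ = -152.3316 − 171.9101 = -324.2417°; wrapped into (−180°, 180°]: 35.7583°.
θ = atan2( sin Δλ · cos φ₂ , cos φ₁ · sin φ₂ − sin φ₁ · cos φ₂ · cos Δλ )
  = atan2(0.48088, -0.85832) = 150.740° → normalised to [0°, 360°): 150.740°.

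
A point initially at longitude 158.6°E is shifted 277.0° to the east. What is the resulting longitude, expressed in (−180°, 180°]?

75.6°E

Start at +158.6°; shift +277.0° → +435.6°.
+435.6° lies outside (−180°, 180°]; subtract 360° → +75.6°.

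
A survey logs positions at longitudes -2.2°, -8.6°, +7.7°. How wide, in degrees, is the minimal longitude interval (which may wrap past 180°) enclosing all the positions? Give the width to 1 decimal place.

16.3°

Sort the longitudes: -8.6°, -2.2°, +7.7°.
Eastward gaps between consecutive values (wrapping around): 6.4°, 9.9°, 343.7°.
Largest gap = 343.7° ⇒ minimal covering band is its complement: 360° − 343.7° = 16.3°.
Band runs from -8.6° eastward to +7.7°.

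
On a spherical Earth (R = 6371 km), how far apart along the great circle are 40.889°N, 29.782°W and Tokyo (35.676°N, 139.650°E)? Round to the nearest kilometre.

Δλ = 139.650 − -29.782 = 169.432°.
Δφ = 35.676 − 40.889 = -5.213°.
a = sin²(Δφ/2) + cos φ₁ · cos φ₂ · sin²(Δλ/2) = 0.610963.
c = 2·atan2(√a, √(1−a)) = 1.79459 rad → d = 6371·c ≈ 11433.30 km.

11433 km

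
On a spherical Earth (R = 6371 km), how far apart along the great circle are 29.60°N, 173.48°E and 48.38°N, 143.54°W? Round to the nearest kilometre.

4187 km

Δλ = -143.54 − 173.48 = -317.02°; wrapped into (−180°, 180°]: 42.98°.
Δφ = 48.38 − 29.60 = 18.78°.
a = sin²(Δφ/2) + cos φ₁ · cos φ₂ · sin²(Δλ/2) = 0.104123.
c = 2·atan2(√a, √(1−a)) = 0.65712 rad → d = 6371·c ≈ 4186.52 km.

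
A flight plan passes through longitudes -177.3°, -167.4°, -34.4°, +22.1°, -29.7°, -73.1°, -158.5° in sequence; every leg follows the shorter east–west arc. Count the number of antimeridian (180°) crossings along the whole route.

Leg 1: -177.3° → -167.4°, shortest Δλ = 9.9° (east) — does not cross 180°.
Leg 2: -167.4° → -34.4°, shortest Δλ = 133.0° (east) — does not cross 180°.
Leg 3: -34.4° → +22.1°, shortest Δλ = 56.5° (east) — does not cross 180°.
Leg 4: +22.1° → -29.7°, shortest Δλ = -51.8° (west) — does not cross 180°.
Leg 5: -29.7° → -73.1°, shortest Δλ = -43.4° (west) — does not cross 180°.
Leg 6: -73.1° → -158.5°, shortest Δλ = -85.4° (west) — does not cross 180°.
Total crossings: 0.

0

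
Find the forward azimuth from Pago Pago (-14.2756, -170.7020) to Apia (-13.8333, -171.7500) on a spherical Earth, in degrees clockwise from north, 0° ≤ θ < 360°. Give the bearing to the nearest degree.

Δλ = -171.7500 − -170.7020 = -1.0480°.
θ = atan2( sin Δλ · cos φ₂ , cos φ₁ · sin φ₂ − sin φ₁ · cos φ₂ · cos Δλ )
  = atan2(-0.01776, 0.00768) = -66.616° → normalised to [0°, 360°): 293.384°.

293°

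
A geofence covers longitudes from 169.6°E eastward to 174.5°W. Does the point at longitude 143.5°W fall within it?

No

Band width going east from +169.6° to -174.5°: ((-174.5 − 169.6) mod 360) = 15.9°.
Offset of -143.5° east of the west edge: ((-143.5 − 169.6) mod 360) = 46.9°.
46.9° > 15.9° ⇒ outside.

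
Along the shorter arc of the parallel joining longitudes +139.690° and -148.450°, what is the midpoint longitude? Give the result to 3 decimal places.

Signed shortest Δλ from +139.690° to -148.450° is +71.860°.
Midpoint longitude = +139.690° + (+71.860°)/2 = +139.690° + 35.930° = +175.620°.
(The naïve average (+139.690 + -148.450)/2 = -4.38° is on the wrong side of the globe.)

+175.620°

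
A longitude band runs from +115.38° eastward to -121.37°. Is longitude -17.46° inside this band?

No

Band width going east from +115.38° to -121.37°: ((-121.37 − 115.38) mod 360) = 123.25°.
Offset of -17.46° east of the west edge: ((-17.46 − 115.38) mod 360) = 227.16°.
227.16° > 123.25° ⇒ outside.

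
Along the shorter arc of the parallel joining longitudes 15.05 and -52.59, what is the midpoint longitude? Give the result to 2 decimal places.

Signed shortest Δλ from +15.05° to -52.59° is -67.64°.
Midpoint longitude = +15.05° + (-67.64°)/2 = +15.05° − 33.82° = -18.77°.

-18.77°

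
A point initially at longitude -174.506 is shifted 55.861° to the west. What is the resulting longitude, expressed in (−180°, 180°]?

Start at -174.506°; shift −55.861° → -230.367°.
-230.367° lies outside (−180°, 180°]; add 360° → +129.633°.

+129.633°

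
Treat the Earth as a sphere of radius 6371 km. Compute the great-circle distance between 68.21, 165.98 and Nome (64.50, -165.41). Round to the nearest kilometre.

1327 km

Δλ = -165.41 − 165.98 = -331.39°; wrapped into (−180°, 180°]: 28.61°.
Δφ = 64.50 − 68.21 = -3.71°.
a = sin²(Δφ/2) + cos φ₁ · cos φ₂ · sin²(Δλ/2) = 0.010804.
c = 2·atan2(√a, √(1−a)) = 0.20826 rad → d = 6371·c ≈ 1326.84 km.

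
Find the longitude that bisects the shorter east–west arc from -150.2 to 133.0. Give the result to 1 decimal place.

Signed shortest Δλ from -150.2° to +133.0° is -76.8°.
Midpoint longitude = -150.2° + (-76.8°)/2 = -150.2° − 38.4° = -188.6°.
Normalise into (−180°, 180°]: +171.4°.
(The naïve average (-150.2 + +133.0)/2 = -8.6° is on the wrong side of the globe.)

+171.4°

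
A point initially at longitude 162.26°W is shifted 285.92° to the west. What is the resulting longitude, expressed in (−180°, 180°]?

88.18°W

Start at -162.26°; shift −285.92° → -448.18°.
-448.18° lies outside (−180°, 180°]; add 360° → -88.18°.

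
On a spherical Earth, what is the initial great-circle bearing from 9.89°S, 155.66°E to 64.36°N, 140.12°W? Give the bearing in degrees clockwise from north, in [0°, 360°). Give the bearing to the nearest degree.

Δλ = -140.12 − 155.66 = -295.78°; wrapped into (−180°, 180°]: 64.22°.
θ = atan2( sin Δλ · cos φ₂ , cos φ₁ · sin φ₂ − sin φ₁ · cos φ₂ · cos Δλ )
  = atan2(0.38965, 0.92046) = 22.944° → normalised to [0°, 360°): 22.944°.

23°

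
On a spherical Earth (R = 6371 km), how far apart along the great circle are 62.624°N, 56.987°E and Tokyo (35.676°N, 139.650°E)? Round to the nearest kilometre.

6178 km

Δλ = 139.650 − 56.987 = 82.663°.
Δφ = 35.676 − 62.624 = -26.948°.
a = sin²(Δφ/2) + cos φ₁ · cos φ₂ · sin²(Δλ/2) = 0.217205.
c = 2·atan2(√a, √(1−a)) = 0.96965 rad → d = 6371·c ≈ 6177.63 km.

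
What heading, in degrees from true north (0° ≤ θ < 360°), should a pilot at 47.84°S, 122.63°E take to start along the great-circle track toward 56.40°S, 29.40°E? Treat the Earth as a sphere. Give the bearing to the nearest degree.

224°

Δλ = 29.40 − 122.63 = -93.23°.
θ = atan2( sin Δλ · cos φ₂ , cos φ₁ · sin φ₂ − sin φ₁ · cos φ₂ · cos Δλ )
  = atan2(-0.55251, -0.58217) = -136.497° → normalised to [0°, 360°): 223.503°.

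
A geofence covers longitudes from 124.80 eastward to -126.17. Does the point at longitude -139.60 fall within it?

Band width going east from +124.80° to -126.17°: ((-126.17 − 124.80) mod 360) = 109.03°.
Offset of -139.60° east of the west edge: ((-139.60 − 124.80) mod 360) = 95.60°.
95.60° ≤ 109.03° ⇒ inside.

Yes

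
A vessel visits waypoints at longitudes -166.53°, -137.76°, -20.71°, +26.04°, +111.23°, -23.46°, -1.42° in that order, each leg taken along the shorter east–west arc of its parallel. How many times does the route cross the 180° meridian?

Leg 1: -166.53° → -137.76°, shortest Δλ = 28.77° (east) — does not cross 180°.
Leg 2: -137.76° → -20.71°, shortest Δλ = 117.05° (east) — does not cross 180°.
Leg 3: -20.71° → +26.04°, shortest Δλ = 46.75° (east) — does not cross 180°.
Leg 4: +26.04° → +111.23°, shortest Δλ = 85.19° (east) — does not cross 180°.
Leg 5: +111.23° → -23.46°, shortest Δλ = -134.69° (west) — does not cross 180°.
Leg 6: -23.46° → -1.42°, shortest Δλ = 22.04° (east) — does not cross 180°.
Total crossings: 0.

0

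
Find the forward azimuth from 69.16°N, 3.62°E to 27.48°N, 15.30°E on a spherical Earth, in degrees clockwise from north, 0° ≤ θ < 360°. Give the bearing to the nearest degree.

Δλ = 15.30 − 3.62 = 11.68°.
θ = atan2( sin Δλ · cos φ₂ , cos φ₁ · sin φ₂ − sin φ₁ · cos φ₂ · cos Δλ )
  = atan2(0.17960, -0.64780) = 164.504° → normalised to [0°, 360°): 164.504°.

165°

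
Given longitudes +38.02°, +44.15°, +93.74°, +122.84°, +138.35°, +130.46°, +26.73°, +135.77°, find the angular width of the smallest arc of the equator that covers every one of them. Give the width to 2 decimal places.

Sort the longitudes: +26.73°, +38.02°, +44.15°, +93.74°, +122.84°, +130.46°, +135.77°, +138.35°.
Eastward gaps between consecutive values (wrapping around): 11.29°, 6.13°, 49.59°, 29.10°, 7.62°, 5.31°, 2.58°, 248.38°.
Largest gap = 248.38° ⇒ minimal covering band is its complement: 360° − 248.38° = 111.62°.
Band runs from +26.73° eastward to +138.35°.

111.62°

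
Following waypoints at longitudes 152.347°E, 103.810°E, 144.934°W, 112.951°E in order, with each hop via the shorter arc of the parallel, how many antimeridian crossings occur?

2

Leg 1: +152.347° → +103.810°, shortest Δλ = -48.537° (west) — does not cross 180°.
Leg 2: +103.810° → -144.934°, shortest Δλ = 111.256° (east) — crosses 180°.
Leg 3: -144.934° → +112.951°, shortest Δλ = -102.115° (west) — crosses 180°.
Total crossings: 2.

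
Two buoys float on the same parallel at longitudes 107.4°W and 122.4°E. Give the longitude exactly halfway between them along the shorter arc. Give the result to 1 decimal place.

172.5°W

Signed shortest Δλ from -107.4° to +122.4° is -130.2°.
Midpoint longitude = -107.4° + (-130.2°)/2 = -107.4° − 65.1° = -172.5°.
(The naïve average (-107.4 + +122.4)/2 = 7.5° is on the wrong side of the globe.)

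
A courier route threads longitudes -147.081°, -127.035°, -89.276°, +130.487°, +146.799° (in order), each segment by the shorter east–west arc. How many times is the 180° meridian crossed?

Leg 1: -147.081° → -127.035°, shortest Δλ = 20.046° (east) — does not cross 180°.
Leg 2: -127.035° → -89.276°, shortest Δλ = 37.759° (east) — does not cross 180°.
Leg 3: -89.276° → +130.487°, shortest Δλ = -140.237° (west) — crosses 180°.
Leg 4: +130.487° → +146.799°, shortest Δλ = 16.312° (east) — does not cross 180°.
Total crossings: 1.

1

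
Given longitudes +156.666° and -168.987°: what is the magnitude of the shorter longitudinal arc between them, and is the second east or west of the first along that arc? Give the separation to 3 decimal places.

Raw difference: -168.987 − 156.666 = -325.653°.
Normalise into (−180°, 180°]: -325.653° + 360° = 34.347°.
Positive ⇒ the second point lies to the east; separation 34.347°.

34.347° east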